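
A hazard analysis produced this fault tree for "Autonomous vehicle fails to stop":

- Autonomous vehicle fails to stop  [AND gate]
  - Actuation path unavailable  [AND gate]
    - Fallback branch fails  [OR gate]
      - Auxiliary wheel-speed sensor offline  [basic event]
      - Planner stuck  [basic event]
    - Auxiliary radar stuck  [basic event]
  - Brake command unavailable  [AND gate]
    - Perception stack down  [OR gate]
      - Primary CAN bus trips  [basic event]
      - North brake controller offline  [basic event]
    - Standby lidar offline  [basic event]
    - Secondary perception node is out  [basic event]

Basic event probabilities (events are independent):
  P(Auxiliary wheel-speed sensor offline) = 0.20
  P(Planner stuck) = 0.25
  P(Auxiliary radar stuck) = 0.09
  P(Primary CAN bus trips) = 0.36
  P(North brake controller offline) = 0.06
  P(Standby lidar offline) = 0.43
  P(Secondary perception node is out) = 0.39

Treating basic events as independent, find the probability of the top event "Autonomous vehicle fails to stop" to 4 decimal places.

0.0024

P(Fallback branch fails) [OR] = 1 − (1−0.20) × (1−0.25) = 0.400000
P(Actuation path unavailable) [AND] = 0.400000 × 0.09 = 0.036000
P(Perception stack down) [OR] = 1 − (1−0.36) × (1−0.06) = 0.398400
P(Brake command unavailable) [AND] = 0.398400 × 0.43 × 0.39 = 0.066812
P(Autonomous vehicle fails to stop) [AND] = 0.036000 × 0.066812 = 0.002405
Rounded to 4 decimal places: P(Autonomous vehicle fails to stop) ≈ 0.0024.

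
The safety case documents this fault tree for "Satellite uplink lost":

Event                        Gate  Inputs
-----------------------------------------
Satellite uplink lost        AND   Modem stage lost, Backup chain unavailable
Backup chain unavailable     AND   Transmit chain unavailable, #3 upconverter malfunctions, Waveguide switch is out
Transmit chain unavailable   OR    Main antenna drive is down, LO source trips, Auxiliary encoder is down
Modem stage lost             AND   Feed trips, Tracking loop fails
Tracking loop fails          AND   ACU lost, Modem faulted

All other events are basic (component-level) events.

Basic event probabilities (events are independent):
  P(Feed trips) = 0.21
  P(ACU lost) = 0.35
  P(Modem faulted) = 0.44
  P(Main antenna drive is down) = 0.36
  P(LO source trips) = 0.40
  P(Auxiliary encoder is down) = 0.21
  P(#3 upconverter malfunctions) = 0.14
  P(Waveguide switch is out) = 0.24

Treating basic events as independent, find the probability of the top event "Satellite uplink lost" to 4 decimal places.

0.0008

P(Tracking loop fails) [AND] = 0.35 × 0.44 = 0.154000
P(Modem stage lost) [AND] = 0.21 × 0.154000 = 0.032340
P(Transmit chain unavailable) [OR] = 1 − (1−0.36) × (1−0.40) × (1−0.21) = 0.696640
P(Backup chain unavailable) [AND] = 0.696640 × 0.14 × 0.24 = 0.023407
P(Satellite uplink lost) [AND] = 0.032340 × 0.023407 = 0.000757
Rounded to 4 decimal places: P(Satellite uplink lost) ≈ 0.0008.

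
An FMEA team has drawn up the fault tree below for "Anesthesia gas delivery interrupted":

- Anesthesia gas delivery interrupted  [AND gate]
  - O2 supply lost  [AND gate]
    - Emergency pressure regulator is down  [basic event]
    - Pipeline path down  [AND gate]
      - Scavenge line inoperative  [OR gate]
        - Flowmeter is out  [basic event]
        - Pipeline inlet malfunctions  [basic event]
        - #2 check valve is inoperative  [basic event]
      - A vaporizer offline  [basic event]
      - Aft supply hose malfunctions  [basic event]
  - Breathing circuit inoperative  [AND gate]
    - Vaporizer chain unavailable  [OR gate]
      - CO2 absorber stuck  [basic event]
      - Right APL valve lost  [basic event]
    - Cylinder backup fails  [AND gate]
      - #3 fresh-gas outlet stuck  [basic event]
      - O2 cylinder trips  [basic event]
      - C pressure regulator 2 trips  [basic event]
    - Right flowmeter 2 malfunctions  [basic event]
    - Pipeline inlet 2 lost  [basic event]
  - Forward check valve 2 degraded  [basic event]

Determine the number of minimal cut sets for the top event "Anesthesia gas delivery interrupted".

Scavenge line inoperative [OR]: union of children's cut sets → 3 cut set(s).
Pipeline path down [AND]: one cut set from each child combined → 3 × 1 × 1 = 3 cut set(s).
O2 supply lost [AND]: one cut set from each child combined → 1 × 3 = 3 cut set(s).
Vaporizer chain unavailable [OR]: union of children's cut sets → 2 cut set(s).
Cylinder backup fails [AND]: one cut set from each child combined → 1 × 1 × 1 = 1 cut set(s).
Breathing circuit inoperative [AND]: one cut set from each child combined → 2 × 1 × 1 × 1 = 2 cut set(s).
Anesthesia gas delivery interrupted [AND]: one cut set from each child combined → 3 × 2 × 1 = 6 cut set(s).
Minimal cut sets: {#3 fresh-gas outlet stuck, A vaporizer offline, Aft supply hose malfunctions, C pressure regulator 2 trips, CO2 absorber stuck, Emergency pressure regulator is down, Flowmeter is out, Forward check valve 2 degraded, O2 cylinder trips, Pipeline inlet 2 lost, Right flowmeter 2 malfunctions}; {#3 fresh-gas outlet stuck, A vaporizer offline, Aft supply hose malfunctions, C pressure regulator 2 trips, Emergency pressure regulator is down, Flowmeter is out, Forward check valve 2 degraded, O2 cylinder trips, Pipeline inlet 2 lost, Right APL valve lost, Right flowmeter 2 malfunctions}; {#3 fresh-gas outlet stuck, A vaporizer offline, Aft supply hose malfunctions, C pressure regulator 2 trips, CO2 absorber stuck, Emergency pressure regulator is down, Forward check valve 2 degraded, O2 cylinder trips, Pipeline inlet 2 lost, Pipeline inlet malfunctions, Right flowmeter 2 malfunctions}; {#3 fresh-gas outlet stuck, A vaporizer offline, Aft supply hose malfunctions, C pressure regulator 2 trips, Emergency pressure regulator is down, Forward check valve 2 degraded, O2 cylinder trips, Pipeline inlet 2 lost, Pipeline inlet malfunctions, Right APL valve lost, Right flowmeter 2 malfunctions}; {#2 check valve is inoperative, #3 fresh-gas outlet stuck, A vaporizer offline, Aft supply hose malfunctions, C pressure regulator 2 trips, CO2 absorber stuck, Emergency pressure regulator is down, Forward check valve 2 degraded, O2 cylinder trips, Pipeline inlet 2 lost, Right flowmeter 2 malfunctions}; {#2 check valve is inoperative, #3 fresh-gas outlet stuck, A vaporizer offline, Aft supply hose malfunctions, C pressure regulator 2 trips, Emergency pressure regulator is down, Forward check valve 2 degraded, O2 cylinder trips, Pipeline inlet 2 lost, Right APL valve lost, Right flowmeter 2 malfunctions}.

6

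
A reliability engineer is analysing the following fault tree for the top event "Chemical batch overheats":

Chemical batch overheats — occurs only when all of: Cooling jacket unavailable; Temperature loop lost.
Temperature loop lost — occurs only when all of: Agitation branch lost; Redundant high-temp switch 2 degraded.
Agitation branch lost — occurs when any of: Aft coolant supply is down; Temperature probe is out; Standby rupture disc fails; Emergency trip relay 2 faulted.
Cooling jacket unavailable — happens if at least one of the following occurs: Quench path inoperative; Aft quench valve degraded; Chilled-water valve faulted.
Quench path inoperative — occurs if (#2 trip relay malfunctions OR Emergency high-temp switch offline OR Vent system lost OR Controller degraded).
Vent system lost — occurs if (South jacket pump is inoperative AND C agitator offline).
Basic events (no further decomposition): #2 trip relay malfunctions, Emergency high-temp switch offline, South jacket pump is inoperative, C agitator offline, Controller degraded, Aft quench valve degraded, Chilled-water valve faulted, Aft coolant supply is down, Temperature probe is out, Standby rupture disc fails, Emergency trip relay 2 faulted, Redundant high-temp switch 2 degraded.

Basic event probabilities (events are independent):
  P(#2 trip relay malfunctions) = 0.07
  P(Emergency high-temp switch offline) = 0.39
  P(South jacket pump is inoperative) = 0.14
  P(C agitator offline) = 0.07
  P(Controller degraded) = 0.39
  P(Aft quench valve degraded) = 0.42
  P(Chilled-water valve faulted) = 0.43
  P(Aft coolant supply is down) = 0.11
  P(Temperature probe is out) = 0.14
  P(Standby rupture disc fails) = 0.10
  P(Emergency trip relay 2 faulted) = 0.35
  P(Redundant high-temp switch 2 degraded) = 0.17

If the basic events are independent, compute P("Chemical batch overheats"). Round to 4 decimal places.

0.0832

P(Vent system lost) [AND] = 0.14 × 0.07 = 0.009800
P(Quench path inoperative) [OR] = 1 − (1−0.07) × (1−0.39) × (1−0.009800) × (1−0.39) = 0.657338
P(Cooling jacket unavailable) [OR] = 1 − (1−0.657338) × (1−0.42) × (1−0.43) = 0.886716
P(Agitation branch lost) [OR] = 1 − (1−0.11) × (1−0.14) × (1−0.10) × (1−0.35) = 0.552241
P(Temperature loop lost) [AND] = 0.552241 × 0.17 = 0.093881
P(Chemical batch overheats) [AND] = 0.886716 × 0.093881 = 0.083246
Rounded to 4 decimal places: P(Chemical batch overheats) ≈ 0.0832.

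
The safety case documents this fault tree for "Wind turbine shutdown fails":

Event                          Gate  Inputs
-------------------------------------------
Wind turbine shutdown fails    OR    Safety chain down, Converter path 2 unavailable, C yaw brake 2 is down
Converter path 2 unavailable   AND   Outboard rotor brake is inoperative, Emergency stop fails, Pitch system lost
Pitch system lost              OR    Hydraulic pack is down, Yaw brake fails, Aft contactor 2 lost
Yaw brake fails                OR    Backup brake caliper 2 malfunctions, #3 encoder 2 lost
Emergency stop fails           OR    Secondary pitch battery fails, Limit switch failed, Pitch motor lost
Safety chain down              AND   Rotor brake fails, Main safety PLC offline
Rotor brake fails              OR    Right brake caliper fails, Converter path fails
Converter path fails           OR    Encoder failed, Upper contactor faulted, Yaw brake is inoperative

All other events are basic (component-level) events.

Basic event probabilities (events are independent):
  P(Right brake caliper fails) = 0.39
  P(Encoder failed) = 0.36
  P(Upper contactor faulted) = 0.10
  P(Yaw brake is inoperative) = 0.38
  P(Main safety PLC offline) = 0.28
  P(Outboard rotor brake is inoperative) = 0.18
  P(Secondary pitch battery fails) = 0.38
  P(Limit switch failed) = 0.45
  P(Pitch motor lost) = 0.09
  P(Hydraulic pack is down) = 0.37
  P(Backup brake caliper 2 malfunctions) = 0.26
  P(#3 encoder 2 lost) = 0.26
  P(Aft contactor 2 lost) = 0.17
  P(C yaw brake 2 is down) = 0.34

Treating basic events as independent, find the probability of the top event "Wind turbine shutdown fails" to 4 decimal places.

P(Converter path fails) [OR] = 1 − (1−0.36) × (1−0.10) × (1−0.38) = 0.642880
P(Rotor brake fails) [OR] = 1 − (1−0.39) × (1−0.642880) = 0.782157
P(Safety chain down) [AND] = 0.782157 × 0.28 = 0.219004
P(Emergency stop fails) [OR] = 1 − (1−0.38) × (1−0.45) × (1−0.09) = 0.689690
P(Yaw brake fails) [OR] = 1 − (1−0.26) × (1−0.26) = 0.452400
P(Pitch system lost) [OR] = 1 − (1−0.37) × (1−0.452400) × (1−0.17) = 0.713660
P(Converter path 2 unavailable) [AND] = 0.18 × 0.689690 × 0.713660 = 0.088597
P(Wind turbine shutdown fails) [OR] = 1 − (1−0.219004) × (1−0.088597) × (1−0.34) = 0.530211
Rounded to 4 decimal places: P(Wind turbine shutdown fails) ≈ 0.5302.

0.5302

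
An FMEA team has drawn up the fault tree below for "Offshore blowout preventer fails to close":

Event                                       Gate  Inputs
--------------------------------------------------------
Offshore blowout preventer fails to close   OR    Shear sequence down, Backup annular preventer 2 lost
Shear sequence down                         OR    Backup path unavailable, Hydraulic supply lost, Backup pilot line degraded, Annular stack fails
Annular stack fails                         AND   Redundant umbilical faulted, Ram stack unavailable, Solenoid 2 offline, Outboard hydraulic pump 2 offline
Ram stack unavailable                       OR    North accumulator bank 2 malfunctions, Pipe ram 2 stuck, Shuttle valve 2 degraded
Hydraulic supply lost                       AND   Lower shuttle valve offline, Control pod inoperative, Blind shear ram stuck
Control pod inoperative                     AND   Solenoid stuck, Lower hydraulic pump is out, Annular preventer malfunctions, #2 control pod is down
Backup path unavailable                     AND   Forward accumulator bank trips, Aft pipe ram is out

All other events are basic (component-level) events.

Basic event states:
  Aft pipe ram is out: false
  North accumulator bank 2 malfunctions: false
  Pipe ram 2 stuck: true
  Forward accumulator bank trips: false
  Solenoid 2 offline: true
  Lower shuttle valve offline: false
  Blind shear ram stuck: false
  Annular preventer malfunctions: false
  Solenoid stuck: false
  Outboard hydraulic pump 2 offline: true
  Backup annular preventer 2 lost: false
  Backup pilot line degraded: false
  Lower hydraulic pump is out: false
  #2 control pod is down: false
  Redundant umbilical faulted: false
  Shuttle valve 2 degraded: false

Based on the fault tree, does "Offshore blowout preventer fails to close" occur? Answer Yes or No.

Backup path unavailable [AND]: Forward accumulator bank trips=not, Aft pipe ram is out=not → not all inputs occur → does not occur.
Control pod inoperative [AND]: Solenoid stuck=not, Lower hydraulic pump is out=not, Annular preventer malfunctions=not, #2 control pod is down=not → not all inputs occur → does not occur.
Hydraulic supply lost [AND]: Lower shuttle valve offline=not, Control pod inoperative=not, Blind shear ram stuck=not → not all inputs occur → does not occur.
Ram stack unavailable [OR]: North accumulator bank 2 malfunctions=not, Pipe ram 2 stuck=occurs, Shuttle valve 2 degraded=not → at least one input occurs → occurs.
Annular stack fails [AND]: Redundant umbilical faulted=not, Ram stack unavailable=occurs, Solenoid 2 offline=occurs, Outboard hydraulic pump 2 offline=occurs → not all inputs occur → does not occur.
Shear sequence down [OR]: Backup path unavailable=not, Hydraulic supply lost=not, Backup pilot line degraded=not, Annular stack fails=not → no input occurs → does not occur.
Offshore blowout preventer fails to close [OR]: Shear sequence down=not, Backup annular preventer 2 lost=not → no input occurs → does not occur.

No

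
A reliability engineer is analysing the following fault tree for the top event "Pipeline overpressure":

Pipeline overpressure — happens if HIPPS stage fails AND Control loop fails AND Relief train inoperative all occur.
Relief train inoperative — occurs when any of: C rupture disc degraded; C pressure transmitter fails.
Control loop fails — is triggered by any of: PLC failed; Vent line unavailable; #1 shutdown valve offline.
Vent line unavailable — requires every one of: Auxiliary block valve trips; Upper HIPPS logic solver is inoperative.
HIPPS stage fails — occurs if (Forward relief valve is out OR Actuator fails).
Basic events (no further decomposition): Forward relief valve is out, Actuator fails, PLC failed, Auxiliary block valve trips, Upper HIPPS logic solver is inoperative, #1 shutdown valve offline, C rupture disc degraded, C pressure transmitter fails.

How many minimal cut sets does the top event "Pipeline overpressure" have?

12

HIPPS stage fails [OR]: union of children's cut sets → 2 cut set(s).
Vent line unavailable [AND]: one cut set from each child combined → 1 × 1 = 1 cut set(s).
Control loop fails [OR]: union of children's cut sets → 3 cut set(s).
Relief train inoperative [OR]: union of children's cut sets → 2 cut set(s).
Pipeline overpressure [AND]: one cut set from each child combined → 2 × 3 × 2 = 12 cut set(s).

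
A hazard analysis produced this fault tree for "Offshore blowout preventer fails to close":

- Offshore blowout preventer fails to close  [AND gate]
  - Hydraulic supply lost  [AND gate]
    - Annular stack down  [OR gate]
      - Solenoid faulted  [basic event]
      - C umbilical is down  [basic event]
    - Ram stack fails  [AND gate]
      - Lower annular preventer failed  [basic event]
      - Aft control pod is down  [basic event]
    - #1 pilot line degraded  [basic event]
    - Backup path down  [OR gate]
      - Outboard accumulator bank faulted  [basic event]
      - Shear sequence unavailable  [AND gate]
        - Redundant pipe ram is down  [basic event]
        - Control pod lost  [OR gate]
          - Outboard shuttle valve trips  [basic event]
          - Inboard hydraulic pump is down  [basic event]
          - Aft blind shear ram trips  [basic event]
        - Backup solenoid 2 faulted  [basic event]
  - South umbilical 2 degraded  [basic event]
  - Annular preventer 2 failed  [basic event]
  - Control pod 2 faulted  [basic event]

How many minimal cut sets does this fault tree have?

Annular stack down [OR]: union of children's cut sets → 2 cut set(s).
Ram stack fails [AND]: one cut set from each child combined → 1 × 1 = 1 cut set(s).
Control pod lost [OR]: union of children's cut sets → 3 cut set(s).
Shear sequence unavailable [AND]: one cut set from each child combined → 1 × 3 × 1 = 3 cut set(s).
Backup path down [OR]: union of children's cut sets → 4 cut set(s).
Hydraulic supply lost [AND]: one cut set from each child combined → 2 × 1 × 1 × 4 = 8 cut set(s).
Offshore blowout preventer fails to close [AND]: one cut set from each child combined → 8 × 1 × 1 × 1 = 8 cut set(s).
Minimal cut sets: {#1 pilot line degraded, Aft control pod is down, Annular preventer 2 failed, Control pod 2 faulted, Lower annular preventer failed, Outboard accumulator bank faulted, Solenoid faulted, South umbilical 2 degraded}; {#1 pilot line degraded, Aft control pod is down, Annular preventer 2 failed, Backup solenoid 2 faulted, Control pod 2 faulted, Lower annular preventer failed, Outboard shuttle valve trips, Redundant pipe ram is down, Solenoid faulted, South umbilical 2 degraded}; {#1 pilot line degraded, Aft control pod is down, Annular preventer 2 failed, Backup solenoid 2 faulted, Control pod 2 faulted, Inboard hydraulic pump is down, Lower annular preventer failed, Redundant pipe ram is down, Solenoid faulted, South umbilical 2 degraded}; {#1 pilot line degraded, Aft blind shear ram trips, Aft control pod is down, Annular preventer 2 failed, Backup solenoid 2 faulted, Control pod 2 faulted, Lower annular preventer failed, Redundant pipe ram is down, Solenoid faulted, South umbilical 2 degraded}; {#1 pilot line degraded, Aft control pod is down, Annular preventer 2 failed, C umbilical is down, Control pod 2 faulted, Lower annular preventer failed, Outboard accumulator bank faulted, South umbilical 2 degraded}; {#1 pilot line degraded, Aft control pod is down, Annular preventer 2 failed, Backup solenoid 2 faulted, C umbilical is down, Control pod 2 faulted, Lower annular preventer failed, Outboard shuttle valve trips, Redundant pipe ram is down, South umbilical 2 degraded}; {#1 pilot line degraded, Aft control pod is down, Annular preventer 2 failed, Backup solenoid 2 faulted, C umbilical is down, Control pod 2 faulted, Inboard hydraulic pump is down, Lower annular preventer failed, Redundant pipe ram is down, South umbilical 2 degraded}; {#1 pilot line degraded, Aft blind shear ram trips, Aft control pod is down, Annular preventer 2 failed, Backup solenoid 2 faulted, C umbilical is down, Control pod 2 faulted, Lower annular preventer failed, Redundant pipe ram is down, South umbilical 2 degraded}.

8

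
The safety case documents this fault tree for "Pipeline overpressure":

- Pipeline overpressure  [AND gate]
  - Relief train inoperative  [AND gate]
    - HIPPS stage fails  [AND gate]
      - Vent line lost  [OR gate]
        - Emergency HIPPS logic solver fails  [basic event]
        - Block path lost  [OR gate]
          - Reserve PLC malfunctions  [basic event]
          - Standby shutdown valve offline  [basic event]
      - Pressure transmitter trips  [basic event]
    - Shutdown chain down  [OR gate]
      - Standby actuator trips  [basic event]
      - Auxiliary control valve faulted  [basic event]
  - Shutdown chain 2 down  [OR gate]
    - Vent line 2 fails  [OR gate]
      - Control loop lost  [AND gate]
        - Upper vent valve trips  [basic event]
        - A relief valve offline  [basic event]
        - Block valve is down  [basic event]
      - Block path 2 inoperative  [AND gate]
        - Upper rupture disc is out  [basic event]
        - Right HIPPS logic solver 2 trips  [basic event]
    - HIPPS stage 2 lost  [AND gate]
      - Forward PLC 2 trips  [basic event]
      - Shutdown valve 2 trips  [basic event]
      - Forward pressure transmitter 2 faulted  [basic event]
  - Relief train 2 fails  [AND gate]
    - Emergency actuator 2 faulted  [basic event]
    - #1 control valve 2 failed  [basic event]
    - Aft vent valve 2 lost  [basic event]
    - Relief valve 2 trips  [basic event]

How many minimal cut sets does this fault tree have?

18

Block path lost [OR]: union of children's cut sets → 2 cut set(s).
Vent line lost [OR]: union of children's cut sets → 3 cut set(s).
HIPPS stage fails [AND]: one cut set from each child combined → 3 × 1 = 3 cut set(s).
Shutdown chain down [OR]: union of children's cut sets → 2 cut set(s).
Relief train inoperative [AND]: one cut set from each child combined → 3 × 2 = 6 cut set(s).
Control loop lost [AND]: one cut set from each child combined → 1 × 1 × 1 = 1 cut set(s).
Block path 2 inoperative [AND]: one cut set from each child combined → 1 × 1 = 1 cut set(s).
Vent line 2 fails [OR]: union of children's cut sets → 2 cut set(s).
HIPPS stage 2 lost [AND]: one cut set from each child combined → 1 × 1 × 1 = 1 cut set(s).
Shutdown chain 2 down [OR]: union of children's cut sets → 3 cut set(s).
Relief train 2 fails [AND]: one cut set from each child combined → 1 × 1 × 1 × 1 = 1 cut set(s).
Pipeline overpressure [AND]: one cut set from each child combined → 6 × 3 × 1 = 18 cut set(s).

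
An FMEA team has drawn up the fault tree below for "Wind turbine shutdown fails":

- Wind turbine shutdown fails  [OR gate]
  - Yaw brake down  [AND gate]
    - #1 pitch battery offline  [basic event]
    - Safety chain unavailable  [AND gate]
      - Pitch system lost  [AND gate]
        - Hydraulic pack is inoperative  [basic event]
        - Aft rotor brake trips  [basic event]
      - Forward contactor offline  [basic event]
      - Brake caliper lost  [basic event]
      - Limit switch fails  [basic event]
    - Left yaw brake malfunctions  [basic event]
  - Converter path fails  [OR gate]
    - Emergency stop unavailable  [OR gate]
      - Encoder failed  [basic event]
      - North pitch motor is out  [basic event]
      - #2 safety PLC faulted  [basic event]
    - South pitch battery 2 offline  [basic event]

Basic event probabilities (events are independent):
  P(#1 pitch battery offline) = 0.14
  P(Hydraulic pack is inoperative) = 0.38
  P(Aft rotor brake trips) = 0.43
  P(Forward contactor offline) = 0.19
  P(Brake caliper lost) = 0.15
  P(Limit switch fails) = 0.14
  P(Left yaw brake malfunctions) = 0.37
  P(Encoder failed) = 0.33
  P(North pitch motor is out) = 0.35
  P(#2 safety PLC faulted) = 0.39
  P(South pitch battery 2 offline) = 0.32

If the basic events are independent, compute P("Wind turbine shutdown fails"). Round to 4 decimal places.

P(Pitch system lost) [AND] = 0.38 × 0.43 = 0.163400
P(Safety chain unavailable) [AND] = 0.163400 × 0.19 × 0.15 × 0.14 = 0.000652
P(Yaw brake down) [AND] = 0.14 × 0.000652 × 0.37 = 0.000034
P(Emergency stop unavailable) [OR] = 1 − (1−0.33) × (1−0.35) × (1−0.39) = 0.734345
P(Converter path fails) [OR] = 1 − (1−0.734345) × (1−0.32) = 0.819355
P(Wind turbine shutdown fails) [OR] = 1 − (1−0.000034) × (1−0.819355) = 0.819361
Rounded to 4 decimal places: P(Wind turbine shutdown fails) ≈ 0.8194.

0.8194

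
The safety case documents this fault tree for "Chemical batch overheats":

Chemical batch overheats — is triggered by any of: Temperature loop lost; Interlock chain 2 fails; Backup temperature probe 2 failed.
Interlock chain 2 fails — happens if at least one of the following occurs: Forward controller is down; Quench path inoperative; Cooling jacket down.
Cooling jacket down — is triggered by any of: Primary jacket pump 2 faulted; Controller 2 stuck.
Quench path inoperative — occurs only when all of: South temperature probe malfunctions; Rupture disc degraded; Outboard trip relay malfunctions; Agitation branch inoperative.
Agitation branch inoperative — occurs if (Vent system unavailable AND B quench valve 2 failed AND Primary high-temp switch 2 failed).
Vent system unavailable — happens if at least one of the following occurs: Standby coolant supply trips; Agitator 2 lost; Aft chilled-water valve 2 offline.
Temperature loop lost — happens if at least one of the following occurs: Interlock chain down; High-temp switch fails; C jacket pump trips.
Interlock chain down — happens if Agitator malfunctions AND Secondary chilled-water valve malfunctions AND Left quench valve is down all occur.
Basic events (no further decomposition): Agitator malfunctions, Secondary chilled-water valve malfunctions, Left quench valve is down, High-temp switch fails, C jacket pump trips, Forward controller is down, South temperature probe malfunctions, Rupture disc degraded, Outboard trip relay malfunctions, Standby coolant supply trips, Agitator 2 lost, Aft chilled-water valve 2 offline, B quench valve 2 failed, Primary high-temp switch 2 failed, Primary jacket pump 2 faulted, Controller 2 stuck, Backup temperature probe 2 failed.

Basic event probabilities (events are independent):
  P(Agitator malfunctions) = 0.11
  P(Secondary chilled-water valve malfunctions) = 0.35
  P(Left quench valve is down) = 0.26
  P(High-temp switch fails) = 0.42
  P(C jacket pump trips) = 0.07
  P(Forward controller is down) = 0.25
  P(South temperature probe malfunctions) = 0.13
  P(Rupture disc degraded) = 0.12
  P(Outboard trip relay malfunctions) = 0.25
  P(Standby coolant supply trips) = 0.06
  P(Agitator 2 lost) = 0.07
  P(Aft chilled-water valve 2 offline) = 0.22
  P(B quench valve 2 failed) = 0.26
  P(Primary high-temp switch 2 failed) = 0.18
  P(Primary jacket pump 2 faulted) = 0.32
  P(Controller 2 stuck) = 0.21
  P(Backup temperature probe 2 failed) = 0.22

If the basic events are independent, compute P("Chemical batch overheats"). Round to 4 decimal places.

0.8322

P(Interlock chain down) [AND] = 0.11 × 0.35 × 0.26 = 0.010010
P(Temperature loop lost) [OR] = 1 − (1−0.010010) × (1−0.42) × (1−0.07) = 0.465999
P(Vent system unavailable) [OR] = 1 − (1−0.06) × (1−0.07) × (1−0.22) = 0.318124
P(Agitation branch inoperative) [AND] = 0.318124 × 0.26 × 0.18 = 0.014888
P(Quench path inoperative) [AND] = 0.13 × 0.12 × 0.25 × 0.014888 = 0.000058
P(Cooling jacket down) [OR] = 1 − (1−0.32) × (1−0.21) = 0.462800
P(Interlock chain 2 fails) [OR] = 1 − (1−0.25) × (1−0.000058) × (1−0.462800) = 0.597123
P(Chemical batch overheats) [OR] = 1 − (1−0.465999) × (1−0.597123) × (1−0.22) = 0.832193
Rounded to 4 decimal places: P(Chemical batch overheats) ≈ 0.8322.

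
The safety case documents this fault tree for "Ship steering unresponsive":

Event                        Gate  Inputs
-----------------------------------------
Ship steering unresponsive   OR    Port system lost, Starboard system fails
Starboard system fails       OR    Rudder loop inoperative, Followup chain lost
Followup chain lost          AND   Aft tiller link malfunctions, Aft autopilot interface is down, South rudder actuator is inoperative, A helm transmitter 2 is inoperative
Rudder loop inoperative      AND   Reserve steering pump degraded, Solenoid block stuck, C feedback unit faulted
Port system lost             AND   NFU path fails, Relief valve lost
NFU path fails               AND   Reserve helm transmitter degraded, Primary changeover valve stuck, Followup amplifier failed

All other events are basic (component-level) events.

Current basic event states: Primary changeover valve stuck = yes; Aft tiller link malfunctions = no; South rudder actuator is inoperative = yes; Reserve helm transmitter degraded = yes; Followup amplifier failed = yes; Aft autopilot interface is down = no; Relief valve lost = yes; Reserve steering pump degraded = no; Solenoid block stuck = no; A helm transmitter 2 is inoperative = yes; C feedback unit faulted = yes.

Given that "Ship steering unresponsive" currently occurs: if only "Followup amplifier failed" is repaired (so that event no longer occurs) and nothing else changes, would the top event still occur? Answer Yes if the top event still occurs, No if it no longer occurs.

Counterfactual: set "Followup amplifier failed" to not occurred.
NFU path fails [AND]: Reserve helm transmitter degraded=occurs, Primary changeover valve stuck=occurs, Followup amplifier failed=not → not all inputs occur → does not occur.
Port system lost [AND]: NFU path fails=not, Relief valve lost=occurs → not all inputs occur → does not occur.
Rudder loop inoperative [AND]: Reserve steering pump degraded=not, Solenoid block stuck=not, C feedback unit faulted=occurs → not all inputs occur → does not occur.
Followup chain lost [AND]: Aft tiller link malfunctions=not, Aft autopilot interface is down=not, South rudder actuator is inoperative=occurs, A helm transmitter 2 is inoperative=occurs → not all inputs occur → does not occur.
Starboard system fails [OR]: Rudder loop inoperative=not, Followup chain lost=not → no input occurs → does not occur.
Ship steering unresponsive [OR]: Port system lost=not, Starboard system fails=not → no input occurs → does not occur.

No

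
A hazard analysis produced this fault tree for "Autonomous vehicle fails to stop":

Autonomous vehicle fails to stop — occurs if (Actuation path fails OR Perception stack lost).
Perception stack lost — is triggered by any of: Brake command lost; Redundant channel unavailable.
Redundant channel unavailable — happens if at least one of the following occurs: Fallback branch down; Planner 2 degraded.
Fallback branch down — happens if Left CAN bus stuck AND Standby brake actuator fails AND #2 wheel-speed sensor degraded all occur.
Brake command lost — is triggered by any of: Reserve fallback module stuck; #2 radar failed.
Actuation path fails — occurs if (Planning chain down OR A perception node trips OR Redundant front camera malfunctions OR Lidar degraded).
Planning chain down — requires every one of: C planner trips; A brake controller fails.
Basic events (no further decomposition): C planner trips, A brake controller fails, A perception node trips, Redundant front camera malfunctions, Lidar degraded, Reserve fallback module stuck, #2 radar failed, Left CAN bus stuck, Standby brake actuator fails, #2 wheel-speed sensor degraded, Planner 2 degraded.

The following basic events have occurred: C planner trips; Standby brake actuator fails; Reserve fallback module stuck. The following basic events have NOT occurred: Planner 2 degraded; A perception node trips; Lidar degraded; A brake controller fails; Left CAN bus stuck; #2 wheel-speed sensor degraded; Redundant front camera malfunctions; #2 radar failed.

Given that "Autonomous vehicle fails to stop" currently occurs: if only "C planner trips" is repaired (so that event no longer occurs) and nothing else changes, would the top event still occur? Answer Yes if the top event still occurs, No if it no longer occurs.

Counterfactual: set "C planner trips" to not occurred.
Planning chain down [AND]: C planner trips=not, A brake controller fails=not → not all inputs occur → does not occur.
Actuation path fails [OR]: Planning chain down=not, A perception node trips=not, Redundant front camera malfunctions=not, Lidar degraded=not → no input occurs → does not occur.
Brake command lost [OR]: Reserve fallback module stuck=occurs, #2 radar failed=not → at least one input occurs → occurs.
Fallback branch down [AND]: Left CAN bus stuck=not, Standby brake actuator fails=occurs, #2 wheel-speed sensor degraded=not → not all inputs occur → does not occur.
Redundant channel unavailable [OR]: Fallback branch down=not, Planner 2 degraded=not → no input occurs → does not occur.
Perception stack lost [OR]: Brake command lost=occurs, Redundant channel unavailable=not → at least one input occurs → occurs.
Autonomous vehicle fails to stop [OR]: Actuation path fails=not, Perception stack lost=occurs → at least one input occurs → occurs.

Yes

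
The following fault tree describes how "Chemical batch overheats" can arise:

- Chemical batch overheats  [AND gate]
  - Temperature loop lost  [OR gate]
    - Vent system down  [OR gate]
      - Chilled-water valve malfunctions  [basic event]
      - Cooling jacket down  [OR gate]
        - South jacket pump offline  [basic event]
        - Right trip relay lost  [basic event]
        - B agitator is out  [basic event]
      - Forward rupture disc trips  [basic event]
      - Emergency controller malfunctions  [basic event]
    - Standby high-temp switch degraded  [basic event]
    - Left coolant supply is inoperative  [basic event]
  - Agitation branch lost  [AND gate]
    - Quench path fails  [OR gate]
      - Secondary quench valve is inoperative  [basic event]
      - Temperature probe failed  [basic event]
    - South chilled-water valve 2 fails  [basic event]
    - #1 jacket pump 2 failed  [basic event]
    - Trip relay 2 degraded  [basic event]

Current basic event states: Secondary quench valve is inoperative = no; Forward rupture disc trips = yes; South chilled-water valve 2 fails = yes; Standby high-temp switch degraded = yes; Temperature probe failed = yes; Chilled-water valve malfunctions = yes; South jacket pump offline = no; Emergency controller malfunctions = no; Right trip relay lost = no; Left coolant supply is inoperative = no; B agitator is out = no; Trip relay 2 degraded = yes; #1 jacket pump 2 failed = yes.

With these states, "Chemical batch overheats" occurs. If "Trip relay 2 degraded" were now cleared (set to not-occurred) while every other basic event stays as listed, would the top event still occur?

No

Counterfactual: set "Trip relay 2 degraded" to not occurred.
Cooling jacket down [OR]: South jacket pump offline=not, Right trip relay lost=not, B agitator is out=not → no input occurs → does not occur.
Vent system down [OR]: Chilled-water valve malfunctions=occurs, Cooling jacket down=not, Forward rupture disc trips=occurs, Emergency controller malfunctions=not → at least one input occurs → occurs.
Temperature loop lost [OR]: Vent system down=occurs, Standby high-temp switch degraded=occurs, Left coolant supply is inoperative=not → at least one input occurs → occurs.
Quench path fails [OR]: Secondary quench valve is inoperative=not, Temperature probe failed=occurs → at least one input occurs → occurs.
Agitation branch lost [AND]: Quench path fails=occurs, South chilled-water valve 2 fails=occurs, #1 jacket pump 2 failed=occurs, Trip relay 2 degraded=not → not all inputs occur → does not occur.
Chemical batch overheats [AND]: Temperature loop lost=occurs, Agitation branch lost=not → not all inputs occur → does not occur.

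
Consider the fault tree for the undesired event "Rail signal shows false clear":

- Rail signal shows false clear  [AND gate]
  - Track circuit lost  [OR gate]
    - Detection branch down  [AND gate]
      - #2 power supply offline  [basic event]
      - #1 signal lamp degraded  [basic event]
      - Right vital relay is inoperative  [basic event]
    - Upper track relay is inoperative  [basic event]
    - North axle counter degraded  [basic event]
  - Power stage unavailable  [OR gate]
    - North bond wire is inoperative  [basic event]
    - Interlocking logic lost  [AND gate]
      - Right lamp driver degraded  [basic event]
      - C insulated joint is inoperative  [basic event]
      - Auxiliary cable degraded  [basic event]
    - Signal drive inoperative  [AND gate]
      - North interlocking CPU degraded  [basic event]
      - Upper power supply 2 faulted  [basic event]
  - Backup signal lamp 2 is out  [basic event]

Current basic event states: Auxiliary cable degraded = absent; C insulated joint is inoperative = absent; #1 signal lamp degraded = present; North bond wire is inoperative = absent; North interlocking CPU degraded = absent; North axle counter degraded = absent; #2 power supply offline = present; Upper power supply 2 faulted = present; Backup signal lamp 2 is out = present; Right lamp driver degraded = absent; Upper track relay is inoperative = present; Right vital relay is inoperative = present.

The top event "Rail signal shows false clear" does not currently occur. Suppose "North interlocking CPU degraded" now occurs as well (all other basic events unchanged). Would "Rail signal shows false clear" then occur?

Yes

Counterfactual: set "North interlocking CPU degraded" to occurred.
Detection branch down [AND]: #2 power supply offline=occurs, #1 signal lamp degraded=occurs, Right vital relay is inoperative=occurs → all inputs occur → occurs.
Track circuit lost [OR]: Detection branch down=occurs, Upper track relay is inoperative=occurs, North axle counter degraded=not → at least one input occurs → occurs.
Interlocking logic lost [AND]: Right lamp driver degraded=not, C insulated joint is inoperative=not, Auxiliary cable degraded=not → not all inputs occur → does not occur.
Signal drive inoperative [AND]: North interlocking CPU degraded=occurs, Upper power supply 2 faulted=occurs → all inputs occur → occurs.
Power stage unavailable [OR]: North bond wire is inoperative=not, Interlocking logic lost=not, Signal drive inoperative=occurs → at least one input occurs → occurs.
Rail signal shows false clear [AND]: Track circuit lost=occurs, Power stage unavailable=occurs, Backup signal lamp 2 is out=occurs → all inputs occur → occurs.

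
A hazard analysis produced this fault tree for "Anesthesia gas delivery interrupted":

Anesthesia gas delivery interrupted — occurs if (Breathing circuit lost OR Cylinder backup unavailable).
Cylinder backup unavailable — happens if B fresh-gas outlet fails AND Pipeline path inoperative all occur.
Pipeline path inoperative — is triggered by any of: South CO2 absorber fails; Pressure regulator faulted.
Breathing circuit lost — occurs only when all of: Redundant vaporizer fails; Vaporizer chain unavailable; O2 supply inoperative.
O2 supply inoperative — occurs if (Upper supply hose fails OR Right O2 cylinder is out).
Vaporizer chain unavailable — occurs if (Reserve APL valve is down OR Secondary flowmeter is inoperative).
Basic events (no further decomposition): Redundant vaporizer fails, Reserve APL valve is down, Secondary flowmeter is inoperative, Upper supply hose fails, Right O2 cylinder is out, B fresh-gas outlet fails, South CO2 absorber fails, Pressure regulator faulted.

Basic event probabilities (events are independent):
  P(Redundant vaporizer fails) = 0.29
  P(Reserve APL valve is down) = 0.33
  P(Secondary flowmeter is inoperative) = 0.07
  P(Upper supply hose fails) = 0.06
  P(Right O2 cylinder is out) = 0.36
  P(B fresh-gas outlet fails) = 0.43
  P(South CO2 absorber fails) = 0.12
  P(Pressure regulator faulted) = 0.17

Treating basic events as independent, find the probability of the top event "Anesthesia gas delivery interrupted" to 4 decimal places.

0.1544

P(Vaporizer chain unavailable) [OR] = 1 − (1−0.33) × (1−0.07) = 0.376900
P(O2 supply inoperative) [OR] = 1 − (1−0.06) × (1−0.36) = 0.398400
P(Breathing circuit lost) [AND] = 0.29 × 0.376900 × 0.398400 = 0.043546
P(Pipeline path inoperative) [OR] = 1 − (1−0.12) × (1−0.17) = 0.269600
P(Cylinder backup unavailable) [AND] = 0.43 × 0.269600 = 0.115928
P(Anesthesia gas delivery interrupted) [OR] = 1 − (1−0.043546) × (1−0.115928) = 0.154426
Rounded to 4 decimal places: P(Anesthesia gas delivery interrupted) ≈ 0.1544.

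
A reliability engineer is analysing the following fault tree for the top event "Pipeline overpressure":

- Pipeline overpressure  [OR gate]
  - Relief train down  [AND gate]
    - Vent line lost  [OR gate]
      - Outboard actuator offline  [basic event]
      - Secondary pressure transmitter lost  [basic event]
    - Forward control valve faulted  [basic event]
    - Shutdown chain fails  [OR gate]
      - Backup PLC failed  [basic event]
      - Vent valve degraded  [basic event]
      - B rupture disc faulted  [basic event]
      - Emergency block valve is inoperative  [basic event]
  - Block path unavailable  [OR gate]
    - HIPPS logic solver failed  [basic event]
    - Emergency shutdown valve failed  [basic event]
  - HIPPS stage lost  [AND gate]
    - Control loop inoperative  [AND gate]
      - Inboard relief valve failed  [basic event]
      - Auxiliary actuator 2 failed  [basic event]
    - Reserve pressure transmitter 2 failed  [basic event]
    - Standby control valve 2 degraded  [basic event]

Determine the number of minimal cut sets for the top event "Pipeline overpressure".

11

Vent line lost [OR]: union of children's cut sets → 2 cut set(s).
Shutdown chain fails [OR]: union of children's cut sets → 4 cut set(s).
Relief train down [AND]: one cut set from each child combined → 2 × 1 × 4 = 8 cut set(s).
Block path unavailable [OR]: union of children's cut sets → 2 cut set(s).
Control loop inoperative [AND]: one cut set from each child combined → 1 × 1 = 1 cut set(s).
HIPPS stage lost [AND]: one cut set from each child combined → 1 × 1 × 1 = 1 cut set(s).
Pipeline overpressure [OR]: union of children's cut sets → 11 cut set(s).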